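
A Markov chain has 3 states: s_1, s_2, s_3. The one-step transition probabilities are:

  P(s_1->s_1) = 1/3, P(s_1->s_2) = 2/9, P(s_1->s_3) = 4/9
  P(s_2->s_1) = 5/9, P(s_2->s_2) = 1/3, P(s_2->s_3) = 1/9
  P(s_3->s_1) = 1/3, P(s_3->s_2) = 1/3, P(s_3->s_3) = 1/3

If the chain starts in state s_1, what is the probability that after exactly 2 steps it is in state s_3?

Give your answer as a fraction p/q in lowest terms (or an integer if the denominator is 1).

Answer: 26/81

Derivation:
Computing P^2 by repeated multiplication:
P^1 =
  s_1: [1/3, 2/9, 4/9]
  s_2: [5/9, 1/3, 1/9]
  s_3: [1/3, 1/3, 1/3]
P^2 =
  s_1: [31/81, 8/27, 26/81]
  s_2: [11/27, 22/81, 26/81]
  s_3: [11/27, 8/27, 8/27]

(P^2)[s_1 -> s_3] = 26/81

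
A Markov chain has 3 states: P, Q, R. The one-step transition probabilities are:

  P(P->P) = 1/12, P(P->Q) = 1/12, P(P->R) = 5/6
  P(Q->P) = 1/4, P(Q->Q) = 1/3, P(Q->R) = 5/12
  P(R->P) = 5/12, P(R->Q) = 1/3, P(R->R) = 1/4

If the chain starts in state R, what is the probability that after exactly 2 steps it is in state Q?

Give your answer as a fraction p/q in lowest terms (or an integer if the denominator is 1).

Computing P^2 by repeated multiplication:
P^1 =
  P: [1/12, 1/12, 5/6]
  Q: [1/4, 1/3, 5/12]
  R: [5/12, 1/3, 1/4]
P^2 =
  P: [3/8, 5/16, 5/16]
  Q: [5/18, 13/48, 65/144]
  R: [2/9, 11/48, 79/144]

(P^2)[R -> Q] = 11/48

Answer: 11/48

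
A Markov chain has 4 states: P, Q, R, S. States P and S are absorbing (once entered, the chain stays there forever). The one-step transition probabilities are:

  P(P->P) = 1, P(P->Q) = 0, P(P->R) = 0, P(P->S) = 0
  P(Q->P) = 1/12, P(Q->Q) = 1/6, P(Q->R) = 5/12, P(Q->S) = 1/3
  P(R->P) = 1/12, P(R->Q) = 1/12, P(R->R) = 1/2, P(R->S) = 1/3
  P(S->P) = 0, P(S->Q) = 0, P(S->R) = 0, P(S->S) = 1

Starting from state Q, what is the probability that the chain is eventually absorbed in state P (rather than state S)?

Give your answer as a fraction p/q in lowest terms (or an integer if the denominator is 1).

Let a_i = P(absorbed in P | start in state i).
Boundary conditions: a_P = 1, a_S = 0.
For each transient state i, a_i = sum_j P(i->j) * a_j:
  a_Q = 1/12*a_P + 1/6*a_Q + 5/12*a_R + 1/3*a_S
  a_R = 1/12*a_P + 1/12*a_Q + 1/2*a_R + 1/3*a_S

Substituting a_P = 1 and a_S = 0, rearrange to (I - Q) a = r where r[i] = P(i -> P):
  [5/6, -5/12] . (a_Q, a_R) = 1/12
  [-1/12, 1/2] . (a_Q, a_R) = 1/12

Solving yields:
  a_Q = 1/5
  a_R = 1/5

Starting state is Q, so the absorption probability is a_Q = 1/5.

Answer: 1/5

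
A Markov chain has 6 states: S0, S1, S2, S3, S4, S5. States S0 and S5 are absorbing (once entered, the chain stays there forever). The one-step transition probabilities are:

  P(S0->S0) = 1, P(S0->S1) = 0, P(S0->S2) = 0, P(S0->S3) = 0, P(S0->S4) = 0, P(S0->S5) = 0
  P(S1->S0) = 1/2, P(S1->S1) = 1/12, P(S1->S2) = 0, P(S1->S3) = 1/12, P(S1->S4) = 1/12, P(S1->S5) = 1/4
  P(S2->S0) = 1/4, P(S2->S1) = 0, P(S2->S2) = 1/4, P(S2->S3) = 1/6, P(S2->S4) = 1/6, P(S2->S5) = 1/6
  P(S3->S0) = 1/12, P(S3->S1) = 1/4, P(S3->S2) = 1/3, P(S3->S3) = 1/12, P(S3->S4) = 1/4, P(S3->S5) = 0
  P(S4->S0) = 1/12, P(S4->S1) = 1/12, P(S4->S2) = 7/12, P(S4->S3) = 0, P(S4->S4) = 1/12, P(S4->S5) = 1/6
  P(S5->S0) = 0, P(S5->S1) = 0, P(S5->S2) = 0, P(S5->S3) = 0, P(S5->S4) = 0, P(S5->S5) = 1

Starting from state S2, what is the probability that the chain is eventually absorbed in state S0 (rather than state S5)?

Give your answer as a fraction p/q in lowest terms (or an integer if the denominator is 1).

Answer: 2483/4216

Derivation:
Let a_i = P(absorbed in S0 | start in state i).
Boundary conditions: a_S0 = 1, a_S5 = 0.
For each transient state i, a_i = sum_j P(i->j) * a_j:
  a_S1 = 1/2*a_S0 + 1/12*a_S1 + 0*a_S2 + 1/12*a_S3 + 1/12*a_S4 + 1/4*a_S5
  a_S2 = 1/4*a_S0 + 0*a_S1 + 1/4*a_S2 + 1/6*a_S3 + 1/6*a_S4 + 1/6*a_S5
  a_S3 = 1/12*a_S0 + 1/4*a_S1 + 1/3*a_S2 + 1/12*a_S3 + 1/4*a_S4 + 0*a_S5
  a_S4 = 1/12*a_S0 + 1/12*a_S1 + 7/12*a_S2 + 0*a_S3 + 1/12*a_S4 + 1/6*a_S5

Substituting a_S0 = 1 and a_S5 = 0, rearrange to (I - Q) a = r where r[i] = P(i -> S0):
  [11/12, 0, -1/12, -1/12] . (a_S1, a_S2, a_S3, a_S4) = 1/2
  [0, 3/4, -1/6, -1/6] . (a_S1, a_S2, a_S3, a_S4) = 1/4
  [-1/4, -1/3, 11/12, -1/4] . (a_S1, a_S2, a_S3, a_S4) = 1/12
  [-1/12, -7/12, 0, 11/12] . (a_S1, a_S2, a_S3, a_S4) = 1/12

Solving yields:
  a_S1 = 5481/8432
  a_S2 = 2483/4216
  a_S3 = 2637/4216
  a_S4 = 4425/8432

Starting state is S2, so the absorption probability is a_S2 = 2483/4216.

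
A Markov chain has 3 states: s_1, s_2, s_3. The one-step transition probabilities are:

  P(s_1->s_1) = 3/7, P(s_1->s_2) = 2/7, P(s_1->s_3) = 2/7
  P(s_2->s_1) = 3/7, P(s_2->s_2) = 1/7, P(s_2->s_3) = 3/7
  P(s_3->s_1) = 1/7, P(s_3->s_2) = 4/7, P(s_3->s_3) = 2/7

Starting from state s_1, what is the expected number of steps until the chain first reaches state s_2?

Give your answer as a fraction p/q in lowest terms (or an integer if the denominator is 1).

Let h_i = expected steps to first reach s_2 from state i.
Boundary: h_s_2 = 0.
First-step equations for the other states:
  h_s_1 = 1 + 3/7*h_s_1 + 2/7*h_s_2 + 2/7*h_s_3
  h_s_3 = 1 + 1/7*h_s_1 + 4/7*h_s_2 + 2/7*h_s_3

Substituting h_s_2 = 0 and rearranging gives the linear system (I - Q) h = 1:
  [4/7, -2/7] . (h_s_1, h_s_3) = 1
  [-1/7, 5/7] . (h_s_1, h_s_3) = 1

Solving yields:
  h_s_1 = 49/18
  h_s_3 = 35/18

Starting state is s_1, so the expected hitting time is h_s_1 = 49/18.

Answer: 49/18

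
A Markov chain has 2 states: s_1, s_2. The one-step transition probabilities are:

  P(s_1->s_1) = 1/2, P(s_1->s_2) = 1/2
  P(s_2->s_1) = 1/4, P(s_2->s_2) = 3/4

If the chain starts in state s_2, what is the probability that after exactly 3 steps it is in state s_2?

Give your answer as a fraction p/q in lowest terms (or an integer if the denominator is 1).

Computing P^3 by repeated multiplication:
P^1 =
  s_1: [1/2, 1/2]
  s_2: [1/4, 3/4]
P^2 =
  s_1: [3/8, 5/8]
  s_2: [5/16, 11/16]
P^3 =
  s_1: [11/32, 21/32]
  s_2: [21/64, 43/64]

(P^3)[s_2 -> s_2] = 43/64

Answer: 43/64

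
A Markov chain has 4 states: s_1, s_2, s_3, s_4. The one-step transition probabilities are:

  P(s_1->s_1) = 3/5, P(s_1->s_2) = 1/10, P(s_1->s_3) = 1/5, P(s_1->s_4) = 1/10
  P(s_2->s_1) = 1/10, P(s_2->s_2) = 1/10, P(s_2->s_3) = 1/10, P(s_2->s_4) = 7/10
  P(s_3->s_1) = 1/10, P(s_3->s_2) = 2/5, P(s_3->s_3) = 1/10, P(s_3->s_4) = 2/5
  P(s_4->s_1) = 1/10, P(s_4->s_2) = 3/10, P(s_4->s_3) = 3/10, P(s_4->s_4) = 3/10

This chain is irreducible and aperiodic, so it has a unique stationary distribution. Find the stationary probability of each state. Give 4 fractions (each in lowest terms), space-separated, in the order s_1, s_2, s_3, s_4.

The stationary distribution satisfies pi = pi * P, i.e.:
  pi_s_1 = 3/5*pi_s_1 + 1/10*pi_s_2 + 1/10*pi_s_3 + 1/10*pi_s_4
  pi_s_2 = 1/10*pi_s_1 + 1/10*pi_s_2 + 2/5*pi_s_3 + 3/10*pi_s_4
  pi_s_3 = 1/5*pi_s_1 + 1/10*pi_s_2 + 1/10*pi_s_3 + 3/10*pi_s_4
  pi_s_4 = 1/10*pi_s_1 + 7/10*pi_s_2 + 2/5*pi_s_3 + 3/10*pi_s_4
with normalization: pi_s_1 + pi_s_2 + pi_s_3 + pi_s_4 = 1.

Using the first 3 balance equations plus normalization, the linear system A*pi = b is:
  [-2/5, 1/10, 1/10, 1/10] . pi = 0
  [1/10, -9/10, 2/5, 3/10] . pi = 0
  [1/5, 1/10, -9/10, 3/10] . pi = 0
  [1, 1, 1, 1] . pi = 1

Solving yields:
  pi_s_1 = 1/5
  pi_s_2 = 17/73
  pi_s_3 = 71/365
  pi_s_4 = 136/365

Verification (pi * P):
  1/5*3/5 + 17/73*1/10 + 71/365*1/10 + 136/365*1/10 = 1/5 = pi_s_1  (ok)
  1/5*1/10 + 17/73*1/10 + 71/365*2/5 + 136/365*3/10 = 17/73 = pi_s_2  (ok)
  1/5*1/5 + 17/73*1/10 + 71/365*1/10 + 136/365*3/10 = 71/365 = pi_s_3  (ok)
  1/5*1/10 + 17/73*7/10 + 71/365*2/5 + 136/365*3/10 = 136/365 = pi_s_4  (ok)

Answer: 1/5 17/73 71/365 136/365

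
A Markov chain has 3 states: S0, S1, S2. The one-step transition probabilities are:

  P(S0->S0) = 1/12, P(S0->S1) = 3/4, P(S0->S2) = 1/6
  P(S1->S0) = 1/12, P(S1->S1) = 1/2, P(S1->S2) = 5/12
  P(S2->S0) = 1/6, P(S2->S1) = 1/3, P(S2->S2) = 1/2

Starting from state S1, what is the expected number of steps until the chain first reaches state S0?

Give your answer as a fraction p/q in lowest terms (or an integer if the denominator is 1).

Answer: 33/4

Derivation:
Let h_i = expected steps to first reach S0 from state i.
Boundary: h_S0 = 0.
First-step equations for the other states:
  h_S1 = 1 + 1/12*h_S0 + 1/2*h_S1 + 5/12*h_S2
  h_S2 = 1 + 1/6*h_S0 + 1/3*h_S1 + 1/2*h_S2

Substituting h_S0 = 0 and rearranging gives the linear system (I - Q) h = 1:
  [1/2, -5/12] . (h_S1, h_S2) = 1
  [-1/3, 1/2] . (h_S1, h_S2) = 1

Solving yields:
  h_S1 = 33/4
  h_S2 = 15/2

Starting state is S1, so the expected hitting time is h_S1 = 33/4.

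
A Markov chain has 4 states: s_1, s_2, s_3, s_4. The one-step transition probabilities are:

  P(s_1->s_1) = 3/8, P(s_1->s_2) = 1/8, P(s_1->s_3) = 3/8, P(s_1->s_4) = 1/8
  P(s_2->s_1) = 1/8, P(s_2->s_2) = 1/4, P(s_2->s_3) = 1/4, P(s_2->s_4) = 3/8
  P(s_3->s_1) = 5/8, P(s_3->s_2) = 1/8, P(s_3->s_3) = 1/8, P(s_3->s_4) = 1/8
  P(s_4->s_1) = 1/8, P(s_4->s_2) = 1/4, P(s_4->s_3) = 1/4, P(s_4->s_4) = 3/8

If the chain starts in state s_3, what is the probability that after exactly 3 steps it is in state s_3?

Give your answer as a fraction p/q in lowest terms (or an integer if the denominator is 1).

Computing P^3 by repeated multiplication:
P^1 =
  s_1: [3/8, 1/8, 3/8, 1/8]
  s_2: [1/8, 1/4, 1/4, 3/8]
  s_3: [5/8, 1/8, 1/8, 1/8]
  s_4: [1/8, 1/4, 1/4, 3/8]
P^2 =
  s_1: [13/32, 5/32, 1/4, 3/16]
  s_2: [9/32, 13/64, 15/64, 9/32]
  s_3: [11/32, 5/32, 5/16, 3/16]
  s_4: [9/32, 13/64, 15/64, 9/32]
P^3 =
  s_1: [45/128, 43/256, 69/256, 27/128]
  s_2: [5/16, 95/512, 131/512, 63/256]
  s_3: [47/128, 43/256, 65/256, 27/128]
  s_4: [5/16, 95/512, 131/512, 63/256]

(P^3)[s_3 -> s_3] = 65/256

Answer: 65/256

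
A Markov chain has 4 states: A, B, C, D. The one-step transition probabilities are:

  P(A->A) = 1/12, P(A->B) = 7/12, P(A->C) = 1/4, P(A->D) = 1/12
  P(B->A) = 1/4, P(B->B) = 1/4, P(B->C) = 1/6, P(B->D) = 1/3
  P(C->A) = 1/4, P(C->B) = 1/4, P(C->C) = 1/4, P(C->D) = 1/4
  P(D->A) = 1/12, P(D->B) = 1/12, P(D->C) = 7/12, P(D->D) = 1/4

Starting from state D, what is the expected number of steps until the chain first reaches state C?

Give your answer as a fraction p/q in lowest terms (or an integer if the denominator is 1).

Let h_i = expected steps to first reach C from state i.
Boundary: h_C = 0.
First-step equations for the other states:
  h_A = 1 + 1/12*h_A + 7/12*h_B + 1/4*h_C + 1/12*h_D
  h_B = 1 + 1/4*h_A + 1/4*h_B + 1/6*h_C + 1/3*h_D
  h_D = 1 + 1/12*h_A + 1/12*h_B + 7/12*h_C + 1/4*h_D

Substituting h_C = 0 and rearranging gives the linear system (I - Q) h = 1:
  [11/12, -7/12, -1/12] . (h_A, h_B, h_D) = 1
  [-1/4, 3/4, -1/3] . (h_A, h_B, h_D) = 1
  [-1/12, -1/12, 3/4] . (h_A, h_B, h_D) = 1

Solving yields:
  h_A = 356/103
  h_B = 352/103
  h_D = 216/103

Starting state is D, so the expected hitting time is h_D = 216/103.

Answer: 216/103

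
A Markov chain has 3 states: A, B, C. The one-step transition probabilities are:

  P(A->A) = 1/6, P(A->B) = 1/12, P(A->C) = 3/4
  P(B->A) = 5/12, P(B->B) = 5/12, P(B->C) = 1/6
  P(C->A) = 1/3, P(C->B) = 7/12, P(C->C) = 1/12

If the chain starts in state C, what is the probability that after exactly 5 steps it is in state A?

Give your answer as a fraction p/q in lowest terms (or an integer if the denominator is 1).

Answer: 9703/31104

Derivation:
Computing P^5 by repeated multiplication:
P^1 =
  A: [1/6, 1/12, 3/4]
  B: [5/12, 5/12, 1/6]
  C: [1/3, 7/12, 1/12]
P^2 =
  A: [5/16, 35/72, 29/144]
  B: [43/144, 11/36, 19/48]
  C: [47/144, 23/72, 17/48]
P^3 =
  A: [139/432, 299/864, 287/864]
  B: [89/288, 331/864, 133/432]
  C: [11/36, 317/864, 283/864]
P^4 =
  A: [3199/10368, 1891/5184, 1129/3456]
  B: [3253/10368, 473/1296, 3331/10368]
  C: [3245/10368, 1915/5184, 3293/10368]
P^5 =
  A: [1619/5184, 22909/62208, 19871/62208]
  B: [19375/62208, 22745/62208, 31/96]
  C: [9703/31104, 22723/62208, 2231/6912]

(P^5)[C -> A] = 9703/31104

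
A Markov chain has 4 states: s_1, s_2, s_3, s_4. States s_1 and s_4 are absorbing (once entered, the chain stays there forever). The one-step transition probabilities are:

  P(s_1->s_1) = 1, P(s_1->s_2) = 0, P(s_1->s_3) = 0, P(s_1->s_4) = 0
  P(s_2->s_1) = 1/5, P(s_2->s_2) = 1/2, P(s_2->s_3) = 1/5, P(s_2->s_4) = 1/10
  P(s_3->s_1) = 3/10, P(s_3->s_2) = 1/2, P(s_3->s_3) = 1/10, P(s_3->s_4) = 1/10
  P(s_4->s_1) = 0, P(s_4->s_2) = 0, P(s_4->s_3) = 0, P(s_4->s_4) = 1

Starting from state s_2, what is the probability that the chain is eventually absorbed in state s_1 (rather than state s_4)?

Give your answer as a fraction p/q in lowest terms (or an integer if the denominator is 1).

Let a_i = P(absorbed in s_1 | start in state i).
Boundary conditions: a_s_1 = 1, a_s_4 = 0.
For each transient state i, a_i = sum_j P(i->j) * a_j:
  a_s_2 = 1/5*a_s_1 + 1/2*a_s_2 + 1/5*a_s_3 + 1/10*a_s_4
  a_s_3 = 3/10*a_s_1 + 1/2*a_s_2 + 1/10*a_s_3 + 1/10*a_s_4

Substituting a_s_1 = 1 and a_s_4 = 0, rearrange to (I - Q) a = r where r[i] = P(i -> s_1):
  [1/2, -1/5] . (a_s_2, a_s_3) = 1/5
  [-1/2, 9/10] . (a_s_2, a_s_3) = 3/10

Solving yields:
  a_s_2 = 24/35
  a_s_3 = 5/7

Starting state is s_2, so the absorption probability is a_s_2 = 24/35.

Answer: 24/35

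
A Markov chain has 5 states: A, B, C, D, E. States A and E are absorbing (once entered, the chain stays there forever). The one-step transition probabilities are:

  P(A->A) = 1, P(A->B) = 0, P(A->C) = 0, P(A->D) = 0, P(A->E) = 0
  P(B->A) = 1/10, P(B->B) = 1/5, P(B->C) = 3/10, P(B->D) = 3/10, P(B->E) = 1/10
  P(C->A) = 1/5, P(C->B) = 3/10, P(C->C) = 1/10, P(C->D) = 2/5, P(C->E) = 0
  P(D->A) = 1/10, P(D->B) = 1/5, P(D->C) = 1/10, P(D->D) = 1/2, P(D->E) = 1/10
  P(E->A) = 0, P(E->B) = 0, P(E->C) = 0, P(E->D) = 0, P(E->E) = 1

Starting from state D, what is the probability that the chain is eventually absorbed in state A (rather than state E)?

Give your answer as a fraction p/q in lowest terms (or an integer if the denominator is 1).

Answer: 4/7

Derivation:
Let a_i = P(absorbed in A | start in state i).
Boundary conditions: a_A = 1, a_E = 0.
For each transient state i, a_i = sum_j P(i->j) * a_j:
  a_B = 1/10*a_A + 1/5*a_B + 3/10*a_C + 3/10*a_D + 1/10*a_E
  a_C = 1/5*a_A + 3/10*a_B + 1/10*a_C + 2/5*a_D + 0*a_E
  a_D = 1/10*a_A + 1/5*a_B + 1/10*a_C + 1/2*a_D + 1/10*a_E

Substituting a_A = 1 and a_E = 0, rearrange to (I - Q) a = r where r[i] = P(i -> A):
  [4/5, -3/10, -3/10] . (a_B, a_C, a_D) = 1/10
  [-3/10, 9/10, -2/5] . (a_B, a_C, a_D) = 1/5
  [-1/5, -1/10, 1/2] . (a_B, a_C, a_D) = 1/10

Solving yields:
  a_B = 29/49
  a_C = 33/49
  a_D = 4/7

Starting state is D, so the absorption probability is a_D = 4/7.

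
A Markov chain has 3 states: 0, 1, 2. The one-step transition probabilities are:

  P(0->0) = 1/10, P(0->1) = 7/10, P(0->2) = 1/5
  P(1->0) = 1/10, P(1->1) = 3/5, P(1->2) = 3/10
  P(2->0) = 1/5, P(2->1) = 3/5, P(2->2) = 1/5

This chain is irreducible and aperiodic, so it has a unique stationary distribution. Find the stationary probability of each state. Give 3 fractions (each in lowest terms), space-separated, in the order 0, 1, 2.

The stationary distribution satisfies pi = pi * P, i.e.:
  pi_0 = 1/10*pi_0 + 1/10*pi_1 + 1/5*pi_2
  pi_1 = 7/10*pi_0 + 3/5*pi_1 + 3/5*pi_2
  pi_2 = 1/5*pi_0 + 3/10*pi_1 + 1/5*pi_2
with normalization: pi_0 + pi_1 + pi_2 = 1.

Using the first 2 balance equations plus normalization, the linear system A*pi = b is:
  [-9/10, 1/10, 1/5] . pi = 0
  [7/10, -2/5, 3/5] . pi = 0
  [1, 1, 1] . pi = 1

Solving yields:
  pi_0 = 14/111
  pi_1 = 68/111
  pi_2 = 29/111

Verification (pi * P):
  14/111*1/10 + 68/111*1/10 + 29/111*1/5 = 14/111 = pi_0  (ok)
  14/111*7/10 + 68/111*3/5 + 29/111*3/5 = 68/111 = pi_1  (ok)
  14/111*1/5 + 68/111*3/10 + 29/111*1/5 = 29/111 = pi_2  (ok)

Answer: 14/111 68/111 29/111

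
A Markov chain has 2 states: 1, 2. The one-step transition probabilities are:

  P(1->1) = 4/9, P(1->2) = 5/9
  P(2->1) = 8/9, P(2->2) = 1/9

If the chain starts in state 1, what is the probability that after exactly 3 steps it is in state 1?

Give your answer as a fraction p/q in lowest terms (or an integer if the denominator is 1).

Answer: 424/729

Derivation:
Computing P^3 by repeated multiplication:
P^1 =
  1: [4/9, 5/9]
  2: [8/9, 1/9]
P^2 =
  1: [56/81, 25/81]
  2: [40/81, 41/81]
P^3 =
  1: [424/729, 305/729]
  2: [488/729, 241/729]

(P^3)[1 -> 1] = 424/729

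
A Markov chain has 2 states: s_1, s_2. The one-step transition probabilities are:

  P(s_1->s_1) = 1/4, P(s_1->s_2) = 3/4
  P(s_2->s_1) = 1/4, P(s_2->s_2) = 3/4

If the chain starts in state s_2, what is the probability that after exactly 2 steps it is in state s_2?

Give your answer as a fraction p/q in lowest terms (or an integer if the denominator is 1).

Computing P^2 by repeated multiplication:
P^1 =
  s_1: [1/4, 3/4]
  s_2: [1/4, 3/4]
P^2 =
  s_1: [1/4, 3/4]
  s_2: [1/4, 3/4]

(P^2)[s_2 -> s_2] = 3/4

Answer: 3/4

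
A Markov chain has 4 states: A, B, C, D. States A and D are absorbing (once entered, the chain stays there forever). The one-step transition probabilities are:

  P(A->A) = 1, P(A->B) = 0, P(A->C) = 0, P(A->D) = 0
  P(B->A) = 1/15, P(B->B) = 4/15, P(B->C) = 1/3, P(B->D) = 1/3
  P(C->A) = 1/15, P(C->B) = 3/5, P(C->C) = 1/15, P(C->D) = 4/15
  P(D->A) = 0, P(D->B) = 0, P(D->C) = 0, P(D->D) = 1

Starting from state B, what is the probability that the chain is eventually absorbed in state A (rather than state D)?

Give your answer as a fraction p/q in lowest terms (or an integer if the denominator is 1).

Let a_i = P(absorbed in A | start in state i).
Boundary conditions: a_A = 1, a_D = 0.
For each transient state i, a_i = sum_j P(i->j) * a_j:
  a_B = 1/15*a_A + 4/15*a_B + 1/3*a_C + 1/3*a_D
  a_C = 1/15*a_A + 3/5*a_B + 1/15*a_C + 4/15*a_D

Substituting a_A = 1 and a_D = 0, rearrange to (I - Q) a = r where r[i] = P(i -> A):
  [11/15, -1/3] . (a_B, a_C) = 1/15
  [-3/5, 14/15] . (a_B, a_C) = 1/15

Solving yields:
  a_B = 19/109
  a_C = 20/109

Starting state is B, so the absorption probability is a_B = 19/109.

Answer: 19/109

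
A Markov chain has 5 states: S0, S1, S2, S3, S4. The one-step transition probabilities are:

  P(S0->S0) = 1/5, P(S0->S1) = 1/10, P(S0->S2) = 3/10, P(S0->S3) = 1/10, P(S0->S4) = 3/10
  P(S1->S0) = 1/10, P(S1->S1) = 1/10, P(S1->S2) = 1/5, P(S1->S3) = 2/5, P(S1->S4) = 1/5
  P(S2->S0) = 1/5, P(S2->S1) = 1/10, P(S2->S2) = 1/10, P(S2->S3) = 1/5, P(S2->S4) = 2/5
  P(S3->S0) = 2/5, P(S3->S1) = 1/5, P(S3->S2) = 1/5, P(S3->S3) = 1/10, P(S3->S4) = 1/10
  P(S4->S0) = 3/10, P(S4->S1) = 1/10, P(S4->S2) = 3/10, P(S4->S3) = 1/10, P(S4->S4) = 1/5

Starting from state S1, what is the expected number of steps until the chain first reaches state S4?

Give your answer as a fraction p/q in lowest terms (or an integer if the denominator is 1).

Answer: 6895/1643

Derivation:
Let h_i = expected steps to first reach S4 from state i.
Boundary: h_S4 = 0.
First-step equations for the other states:
  h_S0 = 1 + 1/5*h_S0 + 1/10*h_S1 + 3/10*h_S2 + 1/10*h_S3 + 3/10*h_S4
  h_S1 = 1 + 1/10*h_S0 + 1/10*h_S1 + 1/5*h_S2 + 2/5*h_S3 + 1/5*h_S4
  h_S2 = 1 + 1/5*h_S0 + 1/10*h_S1 + 1/10*h_S2 + 1/5*h_S3 + 2/5*h_S4
  h_S3 = 1 + 2/5*h_S0 + 1/5*h_S1 + 1/5*h_S2 + 1/10*h_S3 + 1/10*h_S4

Substituting h_S4 = 0 and rearranging gives the linear system (I - Q) h = 1:
  [4/5, -1/10, -3/10, -1/10] . (h_S0, h_S1, h_S2, h_S3) = 1
  [-1/10, 9/10, -1/5, -2/5] . (h_S0, h_S1, h_S2, h_S3) = 1
  [-1/5, -1/10, 9/10, -1/5] . (h_S0, h_S1, h_S2, h_S3) = 1
  [-2/5, -1/5, -1/5, 9/10] . (h_S0, h_S1, h_S2, h_S3) = 1

Solving yields:
  h_S0 = 5875/1643
  h_S1 = 6895/1643
  h_S2 = 5495/1643
  h_S3 = 7190/1643

Starting state is S1, so the expected hitting time is h_S1 = 6895/1643.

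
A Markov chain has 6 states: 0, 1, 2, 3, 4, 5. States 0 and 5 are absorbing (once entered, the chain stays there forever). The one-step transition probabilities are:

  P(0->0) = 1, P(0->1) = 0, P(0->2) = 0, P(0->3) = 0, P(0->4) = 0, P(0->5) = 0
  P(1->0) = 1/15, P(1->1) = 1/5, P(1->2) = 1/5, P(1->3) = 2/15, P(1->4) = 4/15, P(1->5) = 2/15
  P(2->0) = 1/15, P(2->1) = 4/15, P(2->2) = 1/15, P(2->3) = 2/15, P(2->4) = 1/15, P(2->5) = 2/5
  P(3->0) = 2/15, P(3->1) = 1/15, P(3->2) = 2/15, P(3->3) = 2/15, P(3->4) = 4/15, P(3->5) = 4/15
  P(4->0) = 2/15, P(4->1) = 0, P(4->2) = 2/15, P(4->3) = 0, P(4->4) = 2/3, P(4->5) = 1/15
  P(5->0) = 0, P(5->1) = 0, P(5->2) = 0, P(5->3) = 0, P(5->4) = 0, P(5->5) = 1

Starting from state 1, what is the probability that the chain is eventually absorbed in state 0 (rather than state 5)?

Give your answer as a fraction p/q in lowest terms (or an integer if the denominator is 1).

Answer: 3329/8654

Derivation:
Let a_i = P(absorbed in 0 | start in state i).
Boundary conditions: a_0 = 1, a_5 = 0.
For each transient state i, a_i = sum_j P(i->j) * a_j:
  a_1 = 1/15*a_0 + 1/5*a_1 + 1/5*a_2 + 2/15*a_3 + 4/15*a_4 + 2/15*a_5
  a_2 = 1/15*a_0 + 4/15*a_1 + 1/15*a_2 + 2/15*a_3 + 1/15*a_4 + 2/5*a_5
  a_3 = 2/15*a_0 + 1/15*a_1 + 2/15*a_2 + 2/15*a_3 + 4/15*a_4 + 4/15*a_5
  a_4 = 2/15*a_0 + 0*a_1 + 2/15*a_2 + 0*a_3 + 2/3*a_4 + 1/15*a_5

Substituting a_0 = 1 and a_5 = 0, rearrange to (I - Q) a = r where r[i] = P(i -> 0):
  [4/5, -1/5, -2/15, -4/15] . (a_1, a_2, a_3, a_4) = 1/15
  [-4/15, 14/15, -2/15, -1/15] . (a_1, a_2, a_3, a_4) = 1/15
  [-1/15, -2/15, 13/15, -4/15] . (a_1, a_2, a_3, a_4) = 2/15
  [0, -2/15, 0, 1/3] . (a_1, a_2, a_3, a_4) = 2/15

Solving yields:
  a_1 = 3329/8654
  a_2 = 1178/4327
  a_3 = 3305/8654
  a_4 = 2202/4327

Starting state is 1, so the absorption probability is a_1 = 3329/8654.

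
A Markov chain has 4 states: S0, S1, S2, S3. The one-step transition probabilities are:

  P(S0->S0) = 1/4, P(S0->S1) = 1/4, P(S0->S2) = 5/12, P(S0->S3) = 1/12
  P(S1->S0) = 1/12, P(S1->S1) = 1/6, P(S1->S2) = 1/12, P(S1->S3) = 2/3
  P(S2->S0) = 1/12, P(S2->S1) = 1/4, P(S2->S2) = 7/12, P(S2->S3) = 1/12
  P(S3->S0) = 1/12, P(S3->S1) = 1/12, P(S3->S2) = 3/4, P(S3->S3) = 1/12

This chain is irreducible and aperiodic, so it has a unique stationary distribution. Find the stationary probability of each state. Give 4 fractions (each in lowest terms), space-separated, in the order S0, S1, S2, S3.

Answer: 1/10 1/5 1/2 1/5

Derivation:
The stationary distribution satisfies pi = pi * P, i.e.:
  pi_S0 = 1/4*pi_S0 + 1/12*pi_S1 + 1/12*pi_S2 + 1/12*pi_S3
  pi_S1 = 1/4*pi_S0 + 1/6*pi_S1 + 1/4*pi_S2 + 1/12*pi_S3
  pi_S2 = 5/12*pi_S0 + 1/12*pi_S1 + 7/12*pi_S2 + 3/4*pi_S3
  pi_S3 = 1/12*pi_S0 + 2/3*pi_S1 + 1/12*pi_S2 + 1/12*pi_S3
with normalization: pi_S0 + pi_S1 + pi_S2 + pi_S3 = 1.

Using the first 3 balance equations plus normalization, the linear system A*pi = b is:
  [-3/4, 1/12, 1/12, 1/12] . pi = 0
  [1/4, -5/6, 1/4, 1/12] . pi = 0
  [5/12, 1/12, -5/12, 3/4] . pi = 0
  [1, 1, 1, 1] . pi = 1

Solving yields:
  pi_S0 = 1/10
  pi_S1 = 1/5
  pi_S2 = 1/2
  pi_S3 = 1/5

Verification (pi * P):
  1/10*1/4 + 1/5*1/12 + 1/2*1/12 + 1/5*1/12 = 1/10 = pi_S0  (ok)
  1/10*1/4 + 1/5*1/6 + 1/2*1/4 + 1/5*1/12 = 1/5 = pi_S1  (ok)
  1/10*5/12 + 1/5*1/12 + 1/2*7/12 + 1/5*3/4 = 1/2 = pi_S2  (ok)
  1/10*1/12 + 1/5*2/3 + 1/2*1/12 + 1/5*1/12 = 1/5 = pi_S3  (ok)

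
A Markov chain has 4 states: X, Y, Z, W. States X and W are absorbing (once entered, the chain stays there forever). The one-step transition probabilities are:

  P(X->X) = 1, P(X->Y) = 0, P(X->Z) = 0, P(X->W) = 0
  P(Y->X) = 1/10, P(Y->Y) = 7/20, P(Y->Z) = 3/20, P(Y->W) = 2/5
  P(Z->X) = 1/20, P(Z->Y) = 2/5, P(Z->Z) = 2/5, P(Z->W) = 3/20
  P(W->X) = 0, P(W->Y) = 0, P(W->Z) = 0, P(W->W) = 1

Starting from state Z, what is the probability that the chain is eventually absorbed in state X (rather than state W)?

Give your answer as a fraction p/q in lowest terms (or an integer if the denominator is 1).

Let a_i = P(absorbed in X | start in state i).
Boundary conditions: a_X = 1, a_W = 0.
For each transient state i, a_i = sum_j P(i->j) * a_j:
  a_Y = 1/10*a_X + 7/20*a_Y + 3/20*a_Z + 2/5*a_W
  a_Z = 1/20*a_X + 2/5*a_Y + 2/5*a_Z + 3/20*a_W

Substituting a_X = 1 and a_W = 0, rearrange to (I - Q) a = r where r[i] = P(i -> X):
  [13/20, -3/20] . (a_Y, a_Z) = 1/10
  [-2/5, 3/5] . (a_Y, a_Z) = 1/20

Solving yields:
  a_Y = 9/44
  a_Z = 29/132

Starting state is Z, so the absorption probability is a_Z = 29/132.

Answer: 29/132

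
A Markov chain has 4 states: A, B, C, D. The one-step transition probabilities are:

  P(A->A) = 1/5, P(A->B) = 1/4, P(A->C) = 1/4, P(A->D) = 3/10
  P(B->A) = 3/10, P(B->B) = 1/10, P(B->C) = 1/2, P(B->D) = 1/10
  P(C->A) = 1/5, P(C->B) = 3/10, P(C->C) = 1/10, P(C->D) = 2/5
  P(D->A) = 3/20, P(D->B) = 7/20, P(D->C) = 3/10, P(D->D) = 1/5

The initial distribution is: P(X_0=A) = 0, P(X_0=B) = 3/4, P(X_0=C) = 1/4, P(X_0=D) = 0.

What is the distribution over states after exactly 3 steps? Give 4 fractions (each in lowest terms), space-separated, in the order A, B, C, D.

Propagating the distribution step by step (d_{t+1} = d_t * P):
d_0 = (A=0, B=3/4, C=1/4, D=0)
  d_1[A] = 0*1/5 + 3/4*3/10 + 1/4*1/5 + 0*3/20 = 11/40
  d_1[B] = 0*1/4 + 3/4*1/10 + 1/4*3/10 + 0*7/20 = 3/20
  d_1[C] = 0*1/4 + 3/4*1/2 + 1/4*1/10 + 0*3/10 = 2/5
  d_1[D] = 0*3/10 + 3/4*1/10 + 1/4*2/5 + 0*1/5 = 7/40
d_1 = (A=11/40, B=3/20, C=2/5, D=7/40)
  d_2[A] = 11/40*1/5 + 3/20*3/10 + 2/5*1/5 + 7/40*3/20 = 33/160
  d_2[B] = 11/40*1/4 + 3/20*1/10 + 2/5*3/10 + 7/40*7/20 = 53/200
  d_2[C] = 11/40*1/4 + 3/20*1/2 + 2/5*1/10 + 7/40*3/10 = 189/800
  d_2[D] = 11/40*3/10 + 3/20*1/10 + 2/5*2/5 + 7/40*1/5 = 117/400
d_2 = (A=33/160, B=53/200, C=189/800, D=117/400)
  d_3[A] = 33/160*1/5 + 53/200*3/10 + 189/800*1/5 + 117/400*3/20 = 339/1600
  d_3[B] = 33/160*1/4 + 53/200*1/10 + 189/800*3/10 + 117/400*7/20 = 4021/16000
  d_3[C] = 33/160*1/4 + 53/200*1/2 + 189/800*1/10 + 117/400*3/10 = 4727/16000
  d_3[D] = 33/160*3/10 + 53/200*1/10 + 189/800*2/5 + 117/400*1/5 = 1931/8000
d_3 = (A=339/1600, B=4021/16000, C=4727/16000, D=1931/8000)

Answer: 339/1600 4021/16000 4727/16000 1931/8000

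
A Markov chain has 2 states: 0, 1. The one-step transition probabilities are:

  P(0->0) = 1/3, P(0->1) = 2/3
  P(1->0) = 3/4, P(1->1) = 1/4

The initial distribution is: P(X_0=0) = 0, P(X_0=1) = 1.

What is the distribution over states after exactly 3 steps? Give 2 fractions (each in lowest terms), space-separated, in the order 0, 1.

Answer: 109/192 83/192

Derivation:
Propagating the distribution step by step (d_{t+1} = d_t * P):
d_0 = (0=0, 1=1)
  d_1[0] = 0*1/3 + 1*3/4 = 3/4
  d_1[1] = 0*2/3 + 1*1/4 = 1/4
d_1 = (0=3/4, 1=1/4)
  d_2[0] = 3/4*1/3 + 1/4*3/4 = 7/16
  d_2[1] = 3/4*2/3 + 1/4*1/4 = 9/16
d_2 = (0=7/16, 1=9/16)
  d_3[0] = 7/16*1/3 + 9/16*3/4 = 109/192
  d_3[1] = 7/16*2/3 + 9/16*1/4 = 83/192
d_3 = (0=109/192, 1=83/192)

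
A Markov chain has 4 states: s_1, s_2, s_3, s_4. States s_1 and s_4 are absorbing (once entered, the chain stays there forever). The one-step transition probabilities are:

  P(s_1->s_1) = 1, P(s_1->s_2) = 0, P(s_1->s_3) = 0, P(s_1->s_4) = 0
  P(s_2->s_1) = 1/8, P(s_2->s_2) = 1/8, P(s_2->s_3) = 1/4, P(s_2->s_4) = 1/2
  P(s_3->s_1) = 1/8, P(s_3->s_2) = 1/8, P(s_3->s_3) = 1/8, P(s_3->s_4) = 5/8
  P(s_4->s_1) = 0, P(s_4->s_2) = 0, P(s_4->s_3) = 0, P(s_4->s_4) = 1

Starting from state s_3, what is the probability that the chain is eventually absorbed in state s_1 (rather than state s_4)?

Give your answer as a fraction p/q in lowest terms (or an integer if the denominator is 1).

Answer: 8/47

Derivation:
Let a_i = P(absorbed in s_1 | start in state i).
Boundary conditions: a_s_1 = 1, a_s_4 = 0.
For each transient state i, a_i = sum_j P(i->j) * a_j:
  a_s_2 = 1/8*a_s_1 + 1/8*a_s_2 + 1/4*a_s_3 + 1/2*a_s_4
  a_s_3 = 1/8*a_s_1 + 1/8*a_s_2 + 1/8*a_s_3 + 5/8*a_s_4

Substituting a_s_1 = 1 and a_s_4 = 0, rearrange to (I - Q) a = r where r[i] = P(i -> s_1):
  [7/8, -1/4] . (a_s_2, a_s_3) = 1/8
  [-1/8, 7/8] . (a_s_2, a_s_3) = 1/8

Solving yields:
  a_s_2 = 9/47
  a_s_3 = 8/47

Starting state is s_3, so the absorption probability is a_s_3 = 8/47.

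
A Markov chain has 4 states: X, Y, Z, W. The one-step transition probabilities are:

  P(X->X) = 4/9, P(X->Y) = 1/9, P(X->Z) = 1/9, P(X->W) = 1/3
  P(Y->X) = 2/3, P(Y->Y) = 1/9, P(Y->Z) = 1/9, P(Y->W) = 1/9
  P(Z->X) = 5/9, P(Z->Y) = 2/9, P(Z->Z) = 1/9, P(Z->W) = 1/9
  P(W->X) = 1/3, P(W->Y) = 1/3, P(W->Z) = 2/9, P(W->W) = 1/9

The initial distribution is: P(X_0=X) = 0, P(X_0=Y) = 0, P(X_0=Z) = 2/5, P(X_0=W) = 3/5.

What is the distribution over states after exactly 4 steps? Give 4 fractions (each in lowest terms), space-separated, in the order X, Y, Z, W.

Propagating the distribution step by step (d_{t+1} = d_t * P):
d_0 = (X=0, Y=0, Z=2/5, W=3/5)
  d_1[X] = 0*4/9 + 0*2/3 + 2/5*5/9 + 3/5*1/3 = 19/45
  d_1[Y] = 0*1/9 + 0*1/9 + 2/5*2/9 + 3/5*1/3 = 13/45
  d_1[Z] = 0*1/9 + 0*1/9 + 2/5*1/9 + 3/5*2/9 = 8/45
  d_1[W] = 0*1/3 + 0*1/9 + 2/5*1/9 + 3/5*1/9 = 1/9
d_1 = (X=19/45, Y=13/45, Z=8/45, W=1/9)
  d_2[X] = 19/45*4/9 + 13/45*2/3 + 8/45*5/9 + 1/9*1/3 = 209/405
  d_2[Y] = 19/45*1/9 + 13/45*1/9 + 8/45*2/9 + 1/9*1/3 = 7/45
  d_2[Z] = 19/45*1/9 + 13/45*1/9 + 8/45*1/9 + 1/9*2/9 = 10/81
  d_2[W] = 19/45*1/3 + 13/45*1/9 + 8/45*1/9 + 1/9*1/9 = 83/405
d_2 = (X=209/405, Y=7/45, Z=10/81, W=83/405)
  d_3[X] = 209/405*4/9 + 7/45*2/3 + 10/81*5/9 + 83/405*1/3 = 571/1215
  d_3[Y] = 209/405*1/9 + 7/45*1/9 + 10/81*2/9 + 83/405*1/3 = 23/135
  d_3[Z] = 209/405*1/9 + 7/45*1/9 + 10/81*1/9 + 83/405*2/9 = 488/3645
  d_3[W] = 209/405*1/3 + 7/45*1/9 + 10/81*1/9 + 83/405*1/9 = 823/3645
d_3 = (X=571/1215, Y=23/135, Z=488/3645, W=823/3645)
  d_4[X] = 571/1215*4/9 + 23/135*2/3 + 488/3645*5/9 + 823/3645*1/3 = 15487/32805
  d_4[Y] = 571/1215*1/9 + 23/135*1/9 + 488/3645*2/9 + 823/3645*1/3 = 5779/32805
  d_4[Z] = 571/1215*1/9 + 23/135*1/9 + 488/3645*1/9 + 823/3645*2/9 = 4468/32805
  d_4[W] = 571/1215*1/3 + 23/135*1/9 + 488/3645*1/9 + 823/3645*1/9 = 2357/10935
d_4 = (X=15487/32805, Y=5779/32805, Z=4468/32805, W=2357/10935)

Answer: 15487/32805 5779/32805 4468/32805 2357/10935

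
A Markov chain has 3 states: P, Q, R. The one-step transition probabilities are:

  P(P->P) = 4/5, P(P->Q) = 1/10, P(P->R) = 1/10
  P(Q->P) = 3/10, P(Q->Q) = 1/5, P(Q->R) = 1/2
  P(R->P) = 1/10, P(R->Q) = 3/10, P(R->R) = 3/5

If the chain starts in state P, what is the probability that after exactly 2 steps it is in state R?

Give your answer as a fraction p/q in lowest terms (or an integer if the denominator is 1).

Answer: 19/100

Derivation:
Computing P^2 by repeated multiplication:
P^1 =
  P: [4/5, 1/10, 1/10]
  Q: [3/10, 1/5, 1/2]
  R: [1/10, 3/10, 3/5]
P^2 =
  P: [17/25, 13/100, 19/100]
  Q: [7/20, 11/50, 43/100]
  R: [23/100, 1/4, 13/25]

(P^2)[P -> R] = 19/100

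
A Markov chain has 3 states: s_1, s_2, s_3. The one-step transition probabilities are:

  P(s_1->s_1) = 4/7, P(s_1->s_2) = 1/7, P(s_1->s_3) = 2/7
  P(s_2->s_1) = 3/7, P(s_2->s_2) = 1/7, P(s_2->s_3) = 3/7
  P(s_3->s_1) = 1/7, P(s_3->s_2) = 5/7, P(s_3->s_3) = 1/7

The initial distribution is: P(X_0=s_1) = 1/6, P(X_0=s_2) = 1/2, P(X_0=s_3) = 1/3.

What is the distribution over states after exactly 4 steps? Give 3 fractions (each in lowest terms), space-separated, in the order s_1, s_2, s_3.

Propagating the distribution step by step (d_{t+1} = d_t * P):
d_0 = (s_1=1/6, s_2=1/2, s_3=1/3)
  d_1[s_1] = 1/6*4/7 + 1/2*3/7 + 1/3*1/7 = 5/14
  d_1[s_2] = 1/6*1/7 + 1/2*1/7 + 1/3*5/7 = 1/3
  d_1[s_3] = 1/6*2/7 + 1/2*3/7 + 1/3*1/7 = 13/42
d_1 = (s_1=5/14, s_2=1/3, s_3=13/42)
  d_2[s_1] = 5/14*4/7 + 1/3*3/7 + 13/42*1/7 = 115/294
  d_2[s_2] = 5/14*1/7 + 1/3*1/7 + 13/42*5/7 = 47/147
  d_2[s_3] = 5/14*2/7 + 1/3*3/7 + 13/42*1/7 = 85/294
d_2 = (s_1=115/294, s_2=47/147, s_3=85/294)
  d_3[s_1] = 115/294*4/7 + 47/147*3/7 + 85/294*1/7 = 827/2058
  d_3[s_2] = 115/294*1/7 + 47/147*1/7 + 85/294*5/7 = 317/1029
  d_3[s_3] = 115/294*2/7 + 47/147*3/7 + 85/294*1/7 = 199/686
d_3 = (s_1=827/2058, s_2=317/1029, s_3=199/686)
  d_4[s_1] = 827/2058*4/7 + 317/1029*3/7 + 199/686*1/7 = 5807/14406
  d_4[s_2] = 827/2058*1/7 + 317/1029*1/7 + 199/686*5/7 = 741/2401
  d_4[s_3] = 827/2058*2/7 + 317/1029*3/7 + 199/686*1/7 = 4153/14406
d_4 = (s_1=5807/14406, s_2=741/2401, s_3=4153/14406)

Answer: 5807/14406 741/2401 4153/14406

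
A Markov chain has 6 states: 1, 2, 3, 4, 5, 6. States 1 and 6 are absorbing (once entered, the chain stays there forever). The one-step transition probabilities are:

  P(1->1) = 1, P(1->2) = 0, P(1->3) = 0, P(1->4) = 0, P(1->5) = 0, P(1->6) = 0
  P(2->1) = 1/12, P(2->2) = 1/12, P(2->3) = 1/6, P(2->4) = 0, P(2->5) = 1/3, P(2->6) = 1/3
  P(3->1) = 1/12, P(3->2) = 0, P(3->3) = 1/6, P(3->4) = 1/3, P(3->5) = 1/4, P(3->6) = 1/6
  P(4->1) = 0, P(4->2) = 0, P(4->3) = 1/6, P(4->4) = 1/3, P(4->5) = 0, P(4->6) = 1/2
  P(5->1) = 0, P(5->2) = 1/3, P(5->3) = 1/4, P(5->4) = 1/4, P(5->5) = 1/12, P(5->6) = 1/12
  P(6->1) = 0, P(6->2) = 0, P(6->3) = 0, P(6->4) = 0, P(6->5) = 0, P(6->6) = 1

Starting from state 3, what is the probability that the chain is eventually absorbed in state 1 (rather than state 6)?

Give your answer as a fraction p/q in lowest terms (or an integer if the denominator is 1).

Answer: 156/1063

Derivation:
Let a_i = P(absorbed in 1 | start in state i).
Boundary conditions: a_1 = 1, a_6 = 0.
For each transient state i, a_i = sum_j P(i->j) * a_j:
  a_2 = 1/12*a_1 + 1/12*a_2 + 1/6*a_3 + 0*a_4 + 1/3*a_5 + 1/3*a_6
  a_3 = 1/12*a_1 + 0*a_2 + 1/6*a_3 + 1/3*a_4 + 1/4*a_5 + 1/6*a_6
  a_4 = 0*a_1 + 0*a_2 + 1/6*a_3 + 1/3*a_4 + 0*a_5 + 1/2*a_6
  a_5 = 0*a_1 + 1/3*a_2 + 1/4*a_3 + 1/4*a_4 + 1/12*a_5 + 1/12*a_6

Substituting a_1 = 1 and a_6 = 0, rearrange to (I - Q) a = r where r[i] = P(i -> 1):
  [11/12, -1/6, 0, -1/3] . (a_2, a_3, a_4, a_5) = 1/12
  [0, 5/6, -1/3, -1/4] . (a_2, a_3, a_4, a_5) = 1/12
  [0, -1/6, 2/3, 0] . (a_2, a_3, a_4, a_5) = 0
  [-1/3, -1/4, -1/4, 11/12] . (a_2, a_3, a_4, a_5) = 0

Solving yields:
  a_2 = 499/3189
  a_3 = 156/1063
  a_4 = 39/1063
  a_5 = 341/3189

Starting state is 3, so the absorption probability is a_3 = 156/1063.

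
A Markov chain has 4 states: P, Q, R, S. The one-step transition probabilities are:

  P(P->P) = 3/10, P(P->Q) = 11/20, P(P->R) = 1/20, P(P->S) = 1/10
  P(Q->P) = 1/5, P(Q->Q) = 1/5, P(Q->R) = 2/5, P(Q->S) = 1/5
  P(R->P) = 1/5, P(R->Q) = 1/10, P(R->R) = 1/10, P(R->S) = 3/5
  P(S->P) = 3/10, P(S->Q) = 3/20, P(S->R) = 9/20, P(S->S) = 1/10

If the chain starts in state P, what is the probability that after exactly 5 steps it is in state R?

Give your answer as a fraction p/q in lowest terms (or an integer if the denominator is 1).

Computing P^5 by repeated multiplication:
P^1 =
  P: [3/10, 11/20, 1/20, 1/10]
  Q: [1/5, 1/5, 2/5, 1/5]
  R: [1/5, 1/10, 1/10, 3/5]
  S: [3/10, 3/20, 9/20, 1/10]
P^2 =
  P: [6/25, 59/200, 57/200, 9/50]
  Q: [6/25, 11/50, 11/50, 8/25]
  R: [7/25, 23/100, 33/100, 4/25]
  S: [6/25, 51/200, 33/200, 17/50]
P^3 =
  P: [121/500, 493/2000, 479/2000, 34/125]
  Q: [32/125, 123/500, 133/500, 29/125]
  R: [61/250, 257/1000, 211/1000, 36/125]
  S: [129/500, 501/2000, 567/2000, 26/125]
P^4 =
  P: [1257/5000, 4943/20000, 5141/20000, 611/2500]
  Q: [311/1250, 1257/5000, 1211/5000, 161/625]
  R: [633/2500, 2499/10000, 2657/10000, 289/1250]
  S: [1233/5000, 5031/20000, 4701/20000, 667/2500]
P^5 =
  P: [12479/50000, 50013/200000, 49423/200000, 6331/25000]
  Q: [3133/12500, 12499/50000, 12657/50000, 1539/6250]
  R: [6211/25000, 25049/100000, 24323/100000, 3223/12500]
  S: [12567/50000, 49893/200000, 51303/200000, 6067/25000]

(P^5)[P -> R] = 49423/200000

Answer: 49423/200000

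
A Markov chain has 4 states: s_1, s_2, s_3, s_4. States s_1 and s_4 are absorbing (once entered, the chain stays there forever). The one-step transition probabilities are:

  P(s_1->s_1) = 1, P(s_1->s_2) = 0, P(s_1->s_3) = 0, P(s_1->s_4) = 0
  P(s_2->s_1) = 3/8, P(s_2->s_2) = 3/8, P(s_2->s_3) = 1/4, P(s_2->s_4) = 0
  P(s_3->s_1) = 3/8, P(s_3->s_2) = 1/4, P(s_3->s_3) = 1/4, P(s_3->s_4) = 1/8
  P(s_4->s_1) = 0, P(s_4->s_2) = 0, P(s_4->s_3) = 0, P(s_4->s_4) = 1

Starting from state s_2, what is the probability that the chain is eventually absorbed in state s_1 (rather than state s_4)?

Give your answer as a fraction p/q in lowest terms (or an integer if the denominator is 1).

Let a_i = P(absorbed in s_1 | start in state i).
Boundary conditions: a_s_1 = 1, a_s_4 = 0.
For each transient state i, a_i = sum_j P(i->j) * a_j:
  a_s_2 = 3/8*a_s_1 + 3/8*a_s_2 + 1/4*a_s_3 + 0*a_s_4
  a_s_3 = 3/8*a_s_1 + 1/4*a_s_2 + 1/4*a_s_3 + 1/8*a_s_4

Substituting a_s_1 = 1 and a_s_4 = 0, rearrange to (I - Q) a = r where r[i] = P(i -> s_1):
  [5/8, -1/4] . (a_s_2, a_s_3) = 3/8
  [-1/4, 3/4] . (a_s_2, a_s_3) = 3/8

Solving yields:
  a_s_2 = 12/13
  a_s_3 = 21/26

Starting state is s_2, so the absorption probability is a_s_2 = 12/13.

Answer: 12/13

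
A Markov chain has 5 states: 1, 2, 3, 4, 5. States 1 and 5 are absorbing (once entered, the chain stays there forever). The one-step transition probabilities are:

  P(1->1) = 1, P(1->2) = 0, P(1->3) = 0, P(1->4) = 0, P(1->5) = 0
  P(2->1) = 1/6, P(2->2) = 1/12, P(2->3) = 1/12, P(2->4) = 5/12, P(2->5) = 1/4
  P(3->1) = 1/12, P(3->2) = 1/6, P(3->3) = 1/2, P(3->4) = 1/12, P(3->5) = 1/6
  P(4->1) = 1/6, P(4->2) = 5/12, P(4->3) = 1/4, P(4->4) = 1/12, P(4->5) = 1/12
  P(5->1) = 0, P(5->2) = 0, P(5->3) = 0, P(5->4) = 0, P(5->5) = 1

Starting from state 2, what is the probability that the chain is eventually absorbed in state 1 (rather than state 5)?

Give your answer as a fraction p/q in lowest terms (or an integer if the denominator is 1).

Answer: 107/243

Derivation:
Let a_i = P(absorbed in 1 | start in state i).
Boundary conditions: a_1 = 1, a_5 = 0.
For each transient state i, a_i = sum_j P(i->j) * a_j:
  a_2 = 1/6*a_1 + 1/12*a_2 + 1/12*a_3 + 5/12*a_4 + 1/4*a_5
  a_3 = 1/12*a_1 + 1/6*a_2 + 1/2*a_3 + 1/12*a_4 + 1/6*a_5
  a_4 = 1/6*a_1 + 5/12*a_2 + 1/4*a_3 + 1/12*a_4 + 1/12*a_5

Substituting a_1 = 1 and a_5 = 0, rearrange to (I - Q) a = r where r[i] = P(i -> 1):
  [11/12, -1/12, -5/12] . (a_2, a_3, a_4) = 1/6
  [-1/6, 1/2, -1/12] . (a_2, a_3, a_4) = 1/12
  [-5/12, -1/4, 11/12] . (a_2, a_3, a_4) = 1/6

Solving yields:
  a_2 = 107/243
  a_3 = 32/81
  a_4 = 119/243

Starting state is 2, so the absorption probability is a_2 = 107/243.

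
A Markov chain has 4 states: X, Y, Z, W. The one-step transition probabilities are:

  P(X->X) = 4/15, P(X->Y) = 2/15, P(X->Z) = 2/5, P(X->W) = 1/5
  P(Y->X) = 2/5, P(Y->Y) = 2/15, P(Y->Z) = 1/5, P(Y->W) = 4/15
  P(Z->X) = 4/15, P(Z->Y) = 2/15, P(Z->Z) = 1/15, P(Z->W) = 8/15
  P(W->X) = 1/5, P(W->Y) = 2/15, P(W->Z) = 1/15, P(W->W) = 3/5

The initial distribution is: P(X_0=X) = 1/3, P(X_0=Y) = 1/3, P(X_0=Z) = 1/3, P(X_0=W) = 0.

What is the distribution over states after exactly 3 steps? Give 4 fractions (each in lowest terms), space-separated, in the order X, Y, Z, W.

Answer: 2599/10125 2/15 116/675 4436/10125

Derivation:
Propagating the distribution step by step (d_{t+1} = d_t * P):
d_0 = (X=1/3, Y=1/3, Z=1/3, W=0)
  d_1[X] = 1/3*4/15 + 1/3*2/5 + 1/3*4/15 + 0*1/5 = 14/45
  d_1[Y] = 1/3*2/15 + 1/3*2/15 + 1/3*2/15 + 0*2/15 = 2/15
  d_1[Z] = 1/3*2/5 + 1/3*1/5 + 1/3*1/15 + 0*1/15 = 2/9
  d_1[W] = 1/3*1/5 + 1/3*4/15 + 1/3*8/15 + 0*3/5 = 1/3
d_1 = (X=14/45, Y=2/15, Z=2/9, W=1/3)
  d_2[X] = 14/45*4/15 + 2/15*2/5 + 2/9*4/15 + 1/3*1/5 = 59/225
  d_2[Y] = 14/45*2/15 + 2/15*2/15 + 2/9*2/15 + 1/3*2/15 = 2/15
  d_2[Z] = 14/45*2/5 + 2/15*1/5 + 2/9*1/15 + 1/3*1/15 = 127/675
  d_2[W] = 14/45*1/5 + 2/15*4/15 + 2/9*8/15 + 1/3*3/5 = 281/675
d_2 = (X=59/225, Y=2/15, Z=127/675, W=281/675)
  d_3[X] = 59/225*4/15 + 2/15*2/5 + 127/675*4/15 + 281/675*1/5 = 2599/10125
  d_3[Y] = 59/225*2/15 + 2/15*2/15 + 127/675*2/15 + 281/675*2/15 = 2/15
  d_3[Z] = 59/225*2/5 + 2/15*1/5 + 127/675*1/15 + 281/675*1/15 = 116/675
  d_3[W] = 59/225*1/5 + 2/15*4/15 + 127/675*8/15 + 281/675*3/5 = 4436/10125
d_3 = (X=2599/10125, Y=2/15, Z=116/675, W=4436/10125)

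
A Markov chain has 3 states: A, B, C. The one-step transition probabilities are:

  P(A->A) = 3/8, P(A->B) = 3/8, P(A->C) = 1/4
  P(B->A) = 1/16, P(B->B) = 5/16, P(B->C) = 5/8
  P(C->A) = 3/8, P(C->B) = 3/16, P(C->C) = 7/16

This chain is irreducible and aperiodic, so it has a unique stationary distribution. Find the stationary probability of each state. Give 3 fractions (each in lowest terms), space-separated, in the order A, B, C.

Answer: 69/239 66/239 104/239

Derivation:
The stationary distribution satisfies pi = pi * P, i.e.:
  pi_A = 3/8*pi_A + 1/16*pi_B + 3/8*pi_C
  pi_B = 3/8*pi_A + 5/16*pi_B + 3/16*pi_C
  pi_C = 1/4*pi_A + 5/8*pi_B + 7/16*pi_C
with normalization: pi_A + pi_B + pi_C = 1.

Using the first 2 balance equations plus normalization, the linear system A*pi = b is:
  [-5/8, 1/16, 3/8] . pi = 0
  [3/8, -11/16, 3/16] . pi = 0
  [1, 1, 1] . pi = 1

Solving yields:
  pi_A = 69/239
  pi_B = 66/239
  pi_C = 104/239

Verification (pi * P):
  69/239*3/8 + 66/239*1/16 + 104/239*3/8 = 69/239 = pi_A  (ok)
  69/239*3/8 + 66/239*5/16 + 104/239*3/16 = 66/239 = pi_B  (ok)
  69/239*1/4 + 66/239*5/8 + 104/239*7/16 = 104/239 = pi_C  (ok)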